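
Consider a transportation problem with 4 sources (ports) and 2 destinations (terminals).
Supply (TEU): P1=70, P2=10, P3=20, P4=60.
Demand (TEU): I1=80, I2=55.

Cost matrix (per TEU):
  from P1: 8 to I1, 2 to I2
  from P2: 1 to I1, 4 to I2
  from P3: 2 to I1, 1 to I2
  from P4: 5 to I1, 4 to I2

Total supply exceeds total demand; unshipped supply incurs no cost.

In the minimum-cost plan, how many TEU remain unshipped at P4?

Minimum-cost shipments:
  P1->I2: 55 × 2 = 110
  P2->I1: 10 × 1 = 10
  P3->I1: 20 × 2 = 40
  P4->I1: 50 × 5 = 250
Total cost = 410.
P4 ships 50 of its 60, leaving 10.

10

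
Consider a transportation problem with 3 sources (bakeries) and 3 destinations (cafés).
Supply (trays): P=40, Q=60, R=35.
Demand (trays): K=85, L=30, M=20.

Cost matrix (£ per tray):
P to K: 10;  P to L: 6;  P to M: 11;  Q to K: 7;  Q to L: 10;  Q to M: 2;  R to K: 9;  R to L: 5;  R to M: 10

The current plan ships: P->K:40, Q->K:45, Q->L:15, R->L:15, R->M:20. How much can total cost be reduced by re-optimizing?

225

Current plan cost = 40·10 + 45·7 + 15·10 + 15·5 + 20·10 = £1140.
Optimal plan:
  P→K: 10 × £10 = £100
  P→L: 30 × £6 = £180
  Q→K: 40 × £7 = £280
  Q→M: 20 × £2 = £40
  R→K: 35 × £9 = £315
Optimal cost = £915.
Saving = 1140 − 915 = £225.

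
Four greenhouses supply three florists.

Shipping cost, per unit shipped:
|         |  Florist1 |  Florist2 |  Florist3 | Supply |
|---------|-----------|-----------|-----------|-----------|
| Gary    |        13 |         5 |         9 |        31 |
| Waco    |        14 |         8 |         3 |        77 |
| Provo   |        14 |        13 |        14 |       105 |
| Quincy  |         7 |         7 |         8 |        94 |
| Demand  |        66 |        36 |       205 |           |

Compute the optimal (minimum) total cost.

One minimum-cost allocation:
  Gary->Florist2: 31 × 5 = 155
  Waco->Florist3: 77 × 3 = 231
  Provo->Florist2: 5 × 13 = 65
  Provo->Florist3: 100 × 14 = 1400
  Quincy->Florist1: 66 × 7 = 462
  Quincy->Florist3: 28 × 8 = 224
Total = 155 + 231 + 65 + 1400 + 462 + 224 = 2537.
(Supply check: Gary ships 31; Waco ships 77; Provo ships 105; Quincy ships 94.)

2537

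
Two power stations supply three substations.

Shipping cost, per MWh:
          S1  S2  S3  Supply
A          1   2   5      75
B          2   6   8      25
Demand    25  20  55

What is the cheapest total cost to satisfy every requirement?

365

An optimal shipping plan:
  A->S2: 20 × 2 = 40
  A->S3: 55 × 5 = 275
  B->S1: 25 × 2 = 50
Total = 40 + 275 + 50 = 365.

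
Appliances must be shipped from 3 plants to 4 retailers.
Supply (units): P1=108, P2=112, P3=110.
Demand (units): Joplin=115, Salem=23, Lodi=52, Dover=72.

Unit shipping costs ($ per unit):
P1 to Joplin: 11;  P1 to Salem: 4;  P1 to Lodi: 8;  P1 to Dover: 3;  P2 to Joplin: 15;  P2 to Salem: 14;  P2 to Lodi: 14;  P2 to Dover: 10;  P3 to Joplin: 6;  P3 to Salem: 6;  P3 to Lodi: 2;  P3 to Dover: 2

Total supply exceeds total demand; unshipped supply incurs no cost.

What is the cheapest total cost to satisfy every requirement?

1563

Optimal allocation:
  P1→Joplin: 13 × $11 = $143
  P1→Salem: 23 × $4 = $92
  P1→Dover: 72 × $3 = $216
  P2→Joplin: 44 × $15 = $660
  P3→Joplin: 58 × $6 = $348
  P3→Lodi: 52 × $2 = $104
Total = 143 + 92 + 216 + 660 + 348 + 104 = $1563.
(Supply check: P1 ships 108; P2 ships 44; P3 ships 110.)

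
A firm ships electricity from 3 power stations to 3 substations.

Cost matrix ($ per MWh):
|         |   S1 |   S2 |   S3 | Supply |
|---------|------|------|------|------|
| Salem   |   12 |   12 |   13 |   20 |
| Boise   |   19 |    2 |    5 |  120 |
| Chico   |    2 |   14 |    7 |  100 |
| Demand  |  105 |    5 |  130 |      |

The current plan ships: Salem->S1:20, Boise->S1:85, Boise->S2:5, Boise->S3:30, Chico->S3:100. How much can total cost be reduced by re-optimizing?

1675

Current plan cost = 20·12 + 85·19 + 5·2 + 30·5 + 100·7 = $2715.
Optimal plan:
  Salem->S1: 5 × $12 = $60
  Salem->S3: 15 × $13 = $195
  Boise->S2: 5 × $2 = $10
  Boise->S3: 115 × $5 = $575
  Chico->S1: 100 × $2 = $200
Optimal cost = $1040.
Saving = 2715 − 1040 = $1675.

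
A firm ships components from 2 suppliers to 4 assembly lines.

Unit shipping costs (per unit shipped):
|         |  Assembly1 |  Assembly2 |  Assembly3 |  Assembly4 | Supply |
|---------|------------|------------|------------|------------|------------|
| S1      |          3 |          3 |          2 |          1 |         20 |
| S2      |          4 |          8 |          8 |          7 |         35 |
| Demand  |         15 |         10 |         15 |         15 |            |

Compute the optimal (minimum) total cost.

One minimum-cost allocation:
  S1->Assembly3: 15 × 2 = 30
  S1->Assembly4: 5 × 1 = 5
  S2->Assembly1: 15 × 4 = 60
  S2->Assembly2: 10 × 8 = 80
  S2->Assembly4: 10 × 7 = 70
Total = 30 + 5 + 60 + 80 + 70 = 245.
(Supply check: S1 ships 20; S2 ships 35.)

245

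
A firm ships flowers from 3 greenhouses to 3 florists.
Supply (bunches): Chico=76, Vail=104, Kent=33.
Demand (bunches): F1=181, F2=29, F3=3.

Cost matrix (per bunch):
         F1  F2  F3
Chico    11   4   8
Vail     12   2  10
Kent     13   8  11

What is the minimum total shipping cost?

2214

Optimal allocation:
  Chico->F1: 73 × 11 = 803
  Chico->F3: 3 × 8 = 24
  Vail->F1: 75 × 12 = 900
  Vail->F2: 29 × 2 = 58
  Kent->F1: 33 × 13 = 429
Total = 803 + 24 + 900 + 58 + 429 = 2214.
(Supply check: Chico ships 76; Vail ships 104; Kent ships 33.)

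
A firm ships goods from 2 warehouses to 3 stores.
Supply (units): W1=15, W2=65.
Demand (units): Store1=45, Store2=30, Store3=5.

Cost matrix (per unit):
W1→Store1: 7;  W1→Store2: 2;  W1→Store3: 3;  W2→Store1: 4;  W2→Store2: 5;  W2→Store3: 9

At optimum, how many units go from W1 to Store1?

0

Optimal shipments:
  W1 to Store2: 10 × 2 = 20
  W1 to Store3: 5 × 3 = 15
  W2 to Store1: 45 × 4 = 180
  W2 to Store2: 20 × 5 = 100
Total cost = 315.
The route W1→Store1 is not used.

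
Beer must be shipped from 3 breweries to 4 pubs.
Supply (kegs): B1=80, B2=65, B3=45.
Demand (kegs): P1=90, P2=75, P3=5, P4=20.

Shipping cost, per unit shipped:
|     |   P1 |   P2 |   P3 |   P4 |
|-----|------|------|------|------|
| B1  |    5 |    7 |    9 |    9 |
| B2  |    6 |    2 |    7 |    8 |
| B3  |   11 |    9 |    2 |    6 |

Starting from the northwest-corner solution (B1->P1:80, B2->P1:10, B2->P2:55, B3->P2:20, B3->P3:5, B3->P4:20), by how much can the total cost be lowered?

20

Current plan cost = 80·5 + 10·6 + 55·2 + 20·9 + 5·2 + 20·6 = 880.
Optimal plan:
  B1–P1: 80 kegs
  B2–P2: 65 kegs
  B3–P1: 10 kegs
  B3–P2: 10 kegs
  B3–P3: 5 kegs
  B3–P4: 20 kegs
Optimal cost = 860.
Saving = 880 − 860 = 20.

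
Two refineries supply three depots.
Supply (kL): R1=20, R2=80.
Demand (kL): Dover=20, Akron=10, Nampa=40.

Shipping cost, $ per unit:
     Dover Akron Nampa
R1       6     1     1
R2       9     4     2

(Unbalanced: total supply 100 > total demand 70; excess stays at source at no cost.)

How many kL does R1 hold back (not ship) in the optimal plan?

0

An optimal plan:
  R1–Dover: 20 kL
  R2–Akron: 10 kL
  R2–Nampa: 40 kL
Total cost = $240.
R1 ships 20 of its 20, leaving 0.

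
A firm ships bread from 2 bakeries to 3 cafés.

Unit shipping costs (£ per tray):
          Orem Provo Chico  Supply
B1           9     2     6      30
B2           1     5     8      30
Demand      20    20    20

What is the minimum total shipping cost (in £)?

An optimal shipping plan:
  B1–Provo: 20 × £2 = £40
  B1–Chico: 10 × £6 = £60
  B2–Orem: 20 × £1 = £20
  B2–Chico: 10 × £8 = £80
Total = 40 + 60 + 20 + 80 = £200.

200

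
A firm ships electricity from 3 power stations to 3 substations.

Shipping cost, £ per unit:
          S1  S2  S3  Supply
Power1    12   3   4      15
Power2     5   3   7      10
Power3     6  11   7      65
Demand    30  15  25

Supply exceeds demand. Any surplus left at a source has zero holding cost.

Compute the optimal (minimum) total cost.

370

One minimum-cost allocation:
  Power1–S2: 5 × £3 = £15
  Power1–S3: 10 × £4 = £40
  Power2–S2: 10 × £3 = £30
  Power3–S1: 30 × £6 = £180
  Power3–S3: 15 × £7 = £105
Total = 15 + 40 + 30 + 180 + 105 = £370.
(Supply check: Power1 ships 15; Power2 ships 10; Power3 ships 45.)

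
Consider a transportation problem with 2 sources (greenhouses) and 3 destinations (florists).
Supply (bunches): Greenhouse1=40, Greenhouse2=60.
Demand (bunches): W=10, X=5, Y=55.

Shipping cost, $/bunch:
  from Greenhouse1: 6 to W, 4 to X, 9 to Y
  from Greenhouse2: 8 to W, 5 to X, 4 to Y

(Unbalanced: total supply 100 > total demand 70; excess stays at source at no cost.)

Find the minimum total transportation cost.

A cheapest plan:
  Greenhouse1–W: 10 × $6 = $60
  Greenhouse1–X: 5 × $4 = $20
  Greenhouse2–Y: 55 × $4 = $220
Total = 60 + 20 + 220 = $300.
(Supply check: Greenhouse1 ships 15; Greenhouse2 ships 55.)

300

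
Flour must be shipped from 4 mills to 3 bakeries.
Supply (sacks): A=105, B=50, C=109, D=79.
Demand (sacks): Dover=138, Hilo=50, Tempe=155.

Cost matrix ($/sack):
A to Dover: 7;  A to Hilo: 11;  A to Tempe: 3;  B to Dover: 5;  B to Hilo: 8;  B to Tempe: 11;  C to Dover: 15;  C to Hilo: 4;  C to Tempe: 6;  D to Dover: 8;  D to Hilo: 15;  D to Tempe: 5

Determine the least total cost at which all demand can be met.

An optimal shipping plan:
  A–Dover: 9 × $7 = $63
  A–Tempe: 96 × $3 = $288
  B–Dover: 50 × $5 = $250
  C–Hilo: 50 × $4 = $200
  C–Tempe: 59 × $6 = $354
  D–Dover: 79 × $8 = $632
Total = 63 + 288 + 250 + 200 + 354 + 632 = $1787.

1787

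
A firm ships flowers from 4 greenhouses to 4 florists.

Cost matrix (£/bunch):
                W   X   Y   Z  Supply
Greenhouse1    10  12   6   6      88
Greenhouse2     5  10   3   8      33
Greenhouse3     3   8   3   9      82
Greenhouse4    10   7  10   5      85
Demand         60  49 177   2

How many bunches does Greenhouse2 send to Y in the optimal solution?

33

The minimum-cost plan:
  Greenhouse1 to Y: 88 × £6 = £528
  Greenhouse2 to Y: 33 × £3 = £99
  Greenhouse3 to W: 26 × £3 = £78
  Greenhouse3 to Y: 56 × £3 = £168
  Greenhouse4 to W: 34 × £10 = £340
  Greenhouse4 to X: 49 × £7 = £343
  Greenhouse4 to Z: 2 × £5 = £10
Total cost = £1566.
So Greenhouse2→Y carries 33 bunches.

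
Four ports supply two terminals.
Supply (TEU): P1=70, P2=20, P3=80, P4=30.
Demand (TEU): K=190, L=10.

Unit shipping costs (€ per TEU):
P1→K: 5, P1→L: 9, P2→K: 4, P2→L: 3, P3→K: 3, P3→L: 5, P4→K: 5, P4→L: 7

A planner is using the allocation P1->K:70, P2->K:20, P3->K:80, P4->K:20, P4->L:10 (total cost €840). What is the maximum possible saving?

Current plan cost = 70·5 + 20·4 + 80·3 + 20·5 + 10·7 = €840.
Optimal plan:
  P1->K: 70 TEU
  P2->K: 10 TEU
  P2->L: 10 TEU
  P3->K: 80 TEU
  P4->K: 30 TEU
Optimal cost = €810.
Saving = 840 − 810 = €30.

30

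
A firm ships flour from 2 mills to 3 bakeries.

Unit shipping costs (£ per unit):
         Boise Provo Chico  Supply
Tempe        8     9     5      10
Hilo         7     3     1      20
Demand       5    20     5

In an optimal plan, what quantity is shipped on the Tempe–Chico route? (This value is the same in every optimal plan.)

5

Optimal shipments:
  Tempe→Boise: 5 × £8 = £40
  Tempe→Chico: 5 × £5 = £25
  Hilo→Provo: 20 × £3 = £60
Total cost = £125.
So Tempe→Chico carries 5 sacks.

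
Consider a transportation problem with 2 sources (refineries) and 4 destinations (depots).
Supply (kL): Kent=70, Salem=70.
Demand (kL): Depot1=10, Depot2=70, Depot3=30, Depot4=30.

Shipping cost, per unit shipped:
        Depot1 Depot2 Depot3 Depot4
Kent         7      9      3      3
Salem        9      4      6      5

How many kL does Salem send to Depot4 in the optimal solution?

Solving gives:
  Kent to Depot1: 10 kL
  Kent to Depot3: 30 kL
  Kent to Depot4: 30 kL
  Salem to Depot2: 70 kL
Total cost = 530.
The route Salem→Depot4 is not used.

0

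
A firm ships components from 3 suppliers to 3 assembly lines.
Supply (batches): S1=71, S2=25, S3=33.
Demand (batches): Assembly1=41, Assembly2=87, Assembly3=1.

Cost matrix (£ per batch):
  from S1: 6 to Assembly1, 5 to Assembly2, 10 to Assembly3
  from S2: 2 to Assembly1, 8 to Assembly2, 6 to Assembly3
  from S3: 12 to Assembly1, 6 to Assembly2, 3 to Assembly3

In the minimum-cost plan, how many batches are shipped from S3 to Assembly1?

The minimum-cost plan:
  S1->Assembly1: 16 × £6 = £96
  S1->Assembly2: 55 × £5 = £275
  S2->Assembly1: 25 × £2 = £50
  S3->Assembly2: 32 × £6 = £192
  S3->Assembly3: 1 × £3 = £3
Total cost = £616.
The route S3→Assembly1 is not used.

0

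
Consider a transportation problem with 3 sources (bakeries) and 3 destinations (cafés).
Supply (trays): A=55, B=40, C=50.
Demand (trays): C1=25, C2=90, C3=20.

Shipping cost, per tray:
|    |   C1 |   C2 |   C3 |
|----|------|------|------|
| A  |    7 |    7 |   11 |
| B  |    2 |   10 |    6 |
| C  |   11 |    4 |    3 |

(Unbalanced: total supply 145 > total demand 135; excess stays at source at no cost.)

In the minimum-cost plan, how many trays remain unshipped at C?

0

Minimum-cost shipments:
  A to C2: 55 × 7 = 385
  B to C1: 25 × 2 = 50
  B to C3: 5 × 6 = 30
  C to C2: 35 × 4 = 140
  C to C3: 15 × 3 = 45
Total cost = 650.
C ships 50 of its 50, leaving 0.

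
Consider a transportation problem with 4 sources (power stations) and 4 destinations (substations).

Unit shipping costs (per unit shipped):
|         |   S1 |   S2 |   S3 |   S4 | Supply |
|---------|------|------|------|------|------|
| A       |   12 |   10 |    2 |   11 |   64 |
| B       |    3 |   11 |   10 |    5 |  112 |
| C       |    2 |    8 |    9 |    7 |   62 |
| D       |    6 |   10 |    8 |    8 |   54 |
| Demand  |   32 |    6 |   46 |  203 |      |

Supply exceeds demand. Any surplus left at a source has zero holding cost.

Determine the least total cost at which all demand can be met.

1495

A cheapest plan:
  A–S2: 6 MWh
  A–S3: 46 MWh
  A–S4: 7 MWh
  B–S4: 112 MWh
  C–S1: 32 MWh
  C–S4: 30 MWh
  D–S4: 54 MWh
Total cost = 1495.
(Supply check: A ships 59; B ships 112; C ships 62; D ships 54.)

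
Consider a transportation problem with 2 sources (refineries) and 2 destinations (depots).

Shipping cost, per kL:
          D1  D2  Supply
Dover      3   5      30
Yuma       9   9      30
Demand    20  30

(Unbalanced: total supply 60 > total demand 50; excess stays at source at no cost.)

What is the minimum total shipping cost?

290

A cheapest plan:
  Dover to D1: 20 × 3 = 60
  Dover to D2: 10 × 5 = 50
  Yuma to D2: 20 × 9 = 180
Total = 60 + 50 + 180 = 290.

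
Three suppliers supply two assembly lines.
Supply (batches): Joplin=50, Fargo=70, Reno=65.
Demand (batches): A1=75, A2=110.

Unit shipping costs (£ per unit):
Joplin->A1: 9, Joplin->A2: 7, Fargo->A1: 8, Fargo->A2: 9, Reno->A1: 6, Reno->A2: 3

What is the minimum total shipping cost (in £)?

1115

Optimal allocation:
  Joplin to A1: 5 batches
  Joplin to A2: 45 batches
  Fargo to A1: 70 batches
  Reno to A2: 65 batches
Total cost = £1115.
(Supply check: Joplin ships 50; Fargo ships 70; Reno ships 65.)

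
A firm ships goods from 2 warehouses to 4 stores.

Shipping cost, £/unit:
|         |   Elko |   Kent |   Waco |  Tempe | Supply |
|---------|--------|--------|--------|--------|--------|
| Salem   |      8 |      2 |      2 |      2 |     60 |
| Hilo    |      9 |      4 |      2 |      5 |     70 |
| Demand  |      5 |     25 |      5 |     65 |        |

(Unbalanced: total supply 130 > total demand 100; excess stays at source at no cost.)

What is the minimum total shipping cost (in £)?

300

One minimum-cost allocation:
  Salem→Tempe: 60 × £2 = £120
  Hilo→Elko: 5 × £9 = £45
  Hilo→Kent: 25 × £4 = £100
  Hilo→Waco: 5 × £2 = £10
  Hilo→Tempe: 5 × £5 = £25
Total = 120 + 45 + 100 + 10 + 25 = £300.
(Supply check: Salem ships 60; Hilo ships 40.)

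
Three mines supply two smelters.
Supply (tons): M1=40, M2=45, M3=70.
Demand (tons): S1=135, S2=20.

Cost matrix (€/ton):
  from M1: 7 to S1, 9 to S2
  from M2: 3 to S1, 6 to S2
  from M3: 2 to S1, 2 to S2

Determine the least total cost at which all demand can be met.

555

A cheapest plan:
  M1 to S1: 40 × €7 = €280
  M2 to S1: 45 × €3 = €135
  M3 to S1: 50 × €2 = €100
  M3 to S2: 20 × €2 = €40
Total = 280 + 135 + 100 + 40 = €555.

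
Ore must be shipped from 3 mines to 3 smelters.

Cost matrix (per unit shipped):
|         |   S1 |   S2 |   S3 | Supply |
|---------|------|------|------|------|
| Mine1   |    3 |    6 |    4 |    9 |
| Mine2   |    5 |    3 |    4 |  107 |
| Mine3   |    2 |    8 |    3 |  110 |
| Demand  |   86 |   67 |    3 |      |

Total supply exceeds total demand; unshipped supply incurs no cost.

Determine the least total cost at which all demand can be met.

A cheapest plan:
  Mine2 to S2: 67 × 3 = 201
  Mine3 to S1: 86 × 2 = 172
  Mine3 to S3: 3 × 3 = 9
Total = 201 + 172 + 9 = 382.
(Supply check: Mine1 ships 0; Mine2 ships 67; Mine3 ships 89.)

382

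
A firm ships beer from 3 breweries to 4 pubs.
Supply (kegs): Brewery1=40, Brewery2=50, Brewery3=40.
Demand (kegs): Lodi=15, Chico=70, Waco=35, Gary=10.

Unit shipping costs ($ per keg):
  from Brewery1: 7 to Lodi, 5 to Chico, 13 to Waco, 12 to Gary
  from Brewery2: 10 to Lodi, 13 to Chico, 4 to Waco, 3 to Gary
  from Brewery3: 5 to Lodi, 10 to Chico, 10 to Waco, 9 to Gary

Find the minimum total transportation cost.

Optimal allocation:
  Brewery1 to Chico: 40 × $5 = $200
  Brewery2 to Chico: 5 × $13 = $65
  Brewery2 to Waco: 35 × $4 = $140
  Brewery2 to Gary: 10 × $3 = $30
  Brewery3 to Lodi: 15 × $5 = $75
  Brewery3 to Chico: 25 × $10 = $250
Total = 200 + 65 + 140 + 30 + 75 + 250 = $760.

760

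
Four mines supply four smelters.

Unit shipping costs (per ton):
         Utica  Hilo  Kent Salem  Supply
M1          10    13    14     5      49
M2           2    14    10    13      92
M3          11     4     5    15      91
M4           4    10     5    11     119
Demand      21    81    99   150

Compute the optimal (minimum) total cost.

2359

One minimum-cost allocation:
  M1 to Salem: 49 tons
  M2 to Utica: 21 tons
  M2 to Salem: 71 tons
  M3 to Hilo: 81 tons
  M3 to Kent: 10 tons
  M4 to Kent: 89 tons
  M4 to Salem: 30 tons
Total cost = 2359.
(Supply check: M1 ships 49; M2 ships 92; M3 ships 91; M4 ships 119.)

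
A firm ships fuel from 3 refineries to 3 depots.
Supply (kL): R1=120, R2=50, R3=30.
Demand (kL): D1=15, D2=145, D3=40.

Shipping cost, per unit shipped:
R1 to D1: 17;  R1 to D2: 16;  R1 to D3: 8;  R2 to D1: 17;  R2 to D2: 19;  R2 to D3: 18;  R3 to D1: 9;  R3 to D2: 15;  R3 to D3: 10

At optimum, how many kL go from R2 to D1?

0

The minimum-cost plan:
  R1→D2: 80 × 16 = 1280
  R1→D3: 40 × 8 = 320
  R2→D2: 50 × 19 = 950
  R3→D1: 15 × 9 = 135
  R3→D2: 15 × 15 = 225
Total cost = 2910.
The route R2→D1 is not used.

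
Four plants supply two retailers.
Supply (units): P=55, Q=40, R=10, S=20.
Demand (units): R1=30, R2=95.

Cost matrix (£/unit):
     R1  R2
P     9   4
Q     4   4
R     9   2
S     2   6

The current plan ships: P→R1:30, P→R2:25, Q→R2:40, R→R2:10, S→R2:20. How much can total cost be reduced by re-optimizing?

Current plan cost = 30·9 + 25·4 + 40·4 + 10·2 + 20·6 = £670.
Optimal plan:
  P→R2: 55 units
  Q→R1: 10 units
  Q→R2: 30 units
  R→R2: 10 units
  S→R1: 20 units
Optimal cost = £440.
Saving = 670 − 440 = £230.

230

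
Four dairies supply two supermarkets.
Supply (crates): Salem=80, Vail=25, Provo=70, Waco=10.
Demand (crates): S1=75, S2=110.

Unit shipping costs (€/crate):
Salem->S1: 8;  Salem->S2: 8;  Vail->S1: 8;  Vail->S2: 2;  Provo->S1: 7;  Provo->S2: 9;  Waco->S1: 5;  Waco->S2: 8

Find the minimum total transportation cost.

A cheapest plan:
  Salem to S2: 80 × €8 = €640
  Vail to S2: 25 × €2 = €50
  Provo to S1: 65 × €7 = €455
  Provo to S2: 5 × €9 = €45
  Waco to S1: 10 × €5 = €50
Total = 640 + 50 + 455 + 45 + 50 = €1240.

1240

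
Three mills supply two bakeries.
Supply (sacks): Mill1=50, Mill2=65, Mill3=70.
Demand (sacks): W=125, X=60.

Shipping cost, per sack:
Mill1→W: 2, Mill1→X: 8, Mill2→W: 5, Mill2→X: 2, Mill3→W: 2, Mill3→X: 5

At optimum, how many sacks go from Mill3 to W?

70

The minimum-cost plan:
  Mill1->W: 50 × 2 = 100
  Mill2->W: 5 × 5 = 25
  Mill2->X: 60 × 2 = 120
  Mill3->W: 70 × 2 = 140
Total cost = 385.
So Mill3→W carries 70 sacks.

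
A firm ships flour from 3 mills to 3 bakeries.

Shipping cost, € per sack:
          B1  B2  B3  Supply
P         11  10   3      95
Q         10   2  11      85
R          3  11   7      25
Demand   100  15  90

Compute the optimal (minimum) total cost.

1130

An optimal shipping plan:
  P to B1: 5 × €11 = €55
  P to B3: 90 × €3 = €270
  Q to B1: 70 × €10 = €700
  Q to B2: 15 × €2 = €30
  R to B1: 25 × €3 = €75
Total = 55 + 270 + 700 + 30 + 75 = €1130.
(Supply check: P ships 95; Q ships 85; R ships 25.)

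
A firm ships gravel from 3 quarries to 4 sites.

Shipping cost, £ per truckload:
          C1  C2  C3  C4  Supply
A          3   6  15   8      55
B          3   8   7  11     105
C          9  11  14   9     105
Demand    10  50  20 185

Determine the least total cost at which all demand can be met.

An optimal shipping plan:
  A–C4: 55 × £8 = £440
  B–C1: 10 × £3 = £30
  B–C2: 50 × £8 = £400
  B–C3: 20 × £7 = £140
  B–C4: 25 × £11 = £275
  C–C4: 105 × £9 = £945
Total = 440 + 30 + 400 + 140 + 275 + 945 = £2230.
(Supply check: A ships 55; B ships 105; C ships 105.)

2230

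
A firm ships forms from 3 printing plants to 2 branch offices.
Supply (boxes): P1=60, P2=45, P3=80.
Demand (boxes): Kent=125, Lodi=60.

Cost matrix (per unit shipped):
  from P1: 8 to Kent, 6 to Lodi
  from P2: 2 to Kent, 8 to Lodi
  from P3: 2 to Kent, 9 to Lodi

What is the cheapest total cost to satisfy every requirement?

A cheapest plan:
  P1–Lodi: 60 boxes
  P2–Kent: 45 boxes
  P3–Kent: 80 boxes
Total cost = 610.

610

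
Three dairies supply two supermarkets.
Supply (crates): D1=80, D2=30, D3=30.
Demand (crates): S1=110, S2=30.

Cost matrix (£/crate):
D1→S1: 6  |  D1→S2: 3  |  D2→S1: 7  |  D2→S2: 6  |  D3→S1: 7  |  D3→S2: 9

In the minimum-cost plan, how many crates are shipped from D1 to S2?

30

Solving gives:
  D1→S1: 50 × £6 = £300
  D1→S2: 30 × £3 = £90
  D2→S1: 30 × £7 = £210
  D3→S1: 30 × £7 = £210
Total cost = £810.
So D1→S2 carries 30 crates.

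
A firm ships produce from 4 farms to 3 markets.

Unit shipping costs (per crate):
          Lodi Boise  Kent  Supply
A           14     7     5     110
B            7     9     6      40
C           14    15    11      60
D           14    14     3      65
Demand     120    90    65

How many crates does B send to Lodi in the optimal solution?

40

Optimal shipments:
  A to Lodi: 20 × 14 = 280
  A to Boise: 90 × 7 = 630
  B to Lodi: 40 × 7 = 280
  C to Lodi: 60 × 14 = 840
  D to Kent: 65 × 3 = 195
Total cost = 2225.
So B→Lodi carries 40 crates.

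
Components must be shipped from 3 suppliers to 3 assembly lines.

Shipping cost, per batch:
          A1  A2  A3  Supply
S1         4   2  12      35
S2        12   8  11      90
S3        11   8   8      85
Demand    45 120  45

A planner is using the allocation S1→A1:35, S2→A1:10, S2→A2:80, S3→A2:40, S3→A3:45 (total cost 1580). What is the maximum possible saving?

10

Current plan cost = 35·4 + 10·12 + 80·8 + 40·8 + 45·8 = 1580.
Optimal plan:
  S1->A1: 35 × 4 = 140
  S2->A2: 90 × 8 = 720
  S3->A1: 10 × 11 = 110
  S3->A2: 30 × 8 = 240
  S3->A3: 45 × 8 = 360
Optimal cost = 1570.
Saving = 1580 − 1570 = 10.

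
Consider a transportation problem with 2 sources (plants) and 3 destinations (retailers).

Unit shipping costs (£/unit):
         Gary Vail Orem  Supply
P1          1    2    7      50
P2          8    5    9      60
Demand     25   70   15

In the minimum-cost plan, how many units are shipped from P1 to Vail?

25

The minimum-cost plan:
  P1->Gary: 25 units
  P1->Vail: 25 units
  P2->Vail: 45 units
  P2->Orem: 15 units
Total cost = £435.
So P1→Vail carries 25 units.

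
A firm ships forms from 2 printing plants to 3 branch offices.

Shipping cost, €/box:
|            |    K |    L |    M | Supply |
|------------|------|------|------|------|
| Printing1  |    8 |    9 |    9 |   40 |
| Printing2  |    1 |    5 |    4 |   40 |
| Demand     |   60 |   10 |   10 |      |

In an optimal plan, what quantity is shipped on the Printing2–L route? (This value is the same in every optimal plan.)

0

The minimum-cost plan:
  Printing1–K: 20 × €8 = €160
  Printing1–L: 10 × €9 = €90
  Printing1–M: 10 × €9 = €90
  Printing2–K: 40 × €1 = €40
Total cost = €380.
The route Printing2→L is not used.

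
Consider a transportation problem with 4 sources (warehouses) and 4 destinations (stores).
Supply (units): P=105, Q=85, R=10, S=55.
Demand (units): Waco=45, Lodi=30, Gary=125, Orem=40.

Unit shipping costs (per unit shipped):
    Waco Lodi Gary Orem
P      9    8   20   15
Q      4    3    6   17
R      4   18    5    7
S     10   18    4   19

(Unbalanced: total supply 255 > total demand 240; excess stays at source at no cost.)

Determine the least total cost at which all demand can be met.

A cheapest plan:
  P–Waco: 45 units
  P–Lodi: 15 units
  P–Orem: 30 units
  Q–Lodi: 15 units
  Q–Gary: 70 units
  R–Orem: 10 units
  S–Gary: 55 units
Total cost = 1730.
(Supply check: P ships 90; Q ships 85; R ships 10; S ships 55.)

1730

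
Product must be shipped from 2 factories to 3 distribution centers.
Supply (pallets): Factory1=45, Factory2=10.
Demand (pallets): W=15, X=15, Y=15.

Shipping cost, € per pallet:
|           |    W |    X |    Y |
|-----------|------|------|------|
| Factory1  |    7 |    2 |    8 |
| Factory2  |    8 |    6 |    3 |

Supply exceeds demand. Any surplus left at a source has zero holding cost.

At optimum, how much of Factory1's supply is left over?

10

Minimum-cost shipments:
  Factory1->W: 15 × €7 = €105
  Factory1->X: 15 × €2 = €30
  Factory1->Y: 5 × €8 = €40
  Factory2->Y: 10 × €3 = €30
Total cost = €205.
Factory1 ships 35 of its 45, leaving 10.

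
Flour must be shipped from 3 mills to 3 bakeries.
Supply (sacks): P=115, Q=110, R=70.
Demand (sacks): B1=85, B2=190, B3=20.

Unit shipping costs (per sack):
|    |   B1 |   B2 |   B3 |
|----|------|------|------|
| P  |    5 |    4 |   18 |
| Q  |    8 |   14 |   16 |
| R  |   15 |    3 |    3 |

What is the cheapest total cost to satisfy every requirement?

An optimal shipping plan:
  P to B2: 115 × 4 = 460
  Q to B1: 85 × 8 = 680
  Q to B2: 25 × 14 = 350
  R to B2: 50 × 3 = 150
  R to B3: 20 × 3 = 60
Total = 460 + 680 + 350 + 150 + 60 = 1700.

1700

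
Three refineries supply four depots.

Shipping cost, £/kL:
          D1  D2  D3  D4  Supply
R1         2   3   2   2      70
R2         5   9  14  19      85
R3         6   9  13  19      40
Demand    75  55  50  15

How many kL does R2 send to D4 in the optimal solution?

Optimal shipments:
  R1->D2: 5 × £3 = £15
  R1->D3: 50 × £2 = £100
  R1->D4: 15 × £2 = £30
  R2->D1: 75 × £5 = £375
  R2->D2: 10 × £9 = £90
  R3->D2: 40 × £9 = £360
Total cost = £970.
The route R2→D4 is not used.

0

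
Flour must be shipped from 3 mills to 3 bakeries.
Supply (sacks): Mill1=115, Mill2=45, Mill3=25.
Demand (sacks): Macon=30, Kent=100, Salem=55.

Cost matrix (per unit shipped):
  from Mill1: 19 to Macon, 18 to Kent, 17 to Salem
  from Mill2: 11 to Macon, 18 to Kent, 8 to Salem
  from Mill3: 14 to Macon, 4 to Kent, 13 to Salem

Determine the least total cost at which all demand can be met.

2550

Optimal allocation:
  Mill1→Macon: 30 × 19 = 570
  Mill1→Kent: 75 × 18 = 1350
  Mill1→Salem: 10 × 17 = 170
  Mill2→Salem: 45 × 8 = 360
  Mill3→Kent: 25 × 4 = 100
Total = 570 + 1350 + 170 + 360 + 100 = 2550.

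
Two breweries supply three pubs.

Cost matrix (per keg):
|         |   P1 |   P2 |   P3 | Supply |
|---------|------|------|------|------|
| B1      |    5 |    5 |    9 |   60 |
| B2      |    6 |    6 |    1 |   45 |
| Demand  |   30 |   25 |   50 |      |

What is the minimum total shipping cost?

One minimum-cost allocation:
  B1->P1: 30 × 5 = 150
  B1->P2: 25 × 5 = 125
  B1->P3: 5 × 9 = 45
  B2->P3: 45 × 1 = 45
Total = 150 + 125 + 45 + 45 = 365.

365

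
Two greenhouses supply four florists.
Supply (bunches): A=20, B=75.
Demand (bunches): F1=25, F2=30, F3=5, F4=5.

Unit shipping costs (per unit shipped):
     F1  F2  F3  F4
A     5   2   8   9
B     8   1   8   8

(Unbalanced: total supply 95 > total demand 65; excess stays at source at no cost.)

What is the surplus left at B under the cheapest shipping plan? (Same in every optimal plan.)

30

Minimum-cost shipments:
  A to F1: 20 × 5 = 100
  B to F1: 5 × 8 = 40
  B to F2: 30 × 1 = 30
  B to F3: 5 × 8 = 40
  B to F4: 5 × 8 = 40
Total cost = 250.
B ships 45 of its 75, leaving 30.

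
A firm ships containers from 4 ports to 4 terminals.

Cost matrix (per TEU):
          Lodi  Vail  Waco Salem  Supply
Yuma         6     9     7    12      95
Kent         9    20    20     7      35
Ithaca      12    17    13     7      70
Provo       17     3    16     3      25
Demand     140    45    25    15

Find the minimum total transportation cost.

A cheapest plan:
  Yuma–Lodi: 75 × 6 = 450
  Yuma–Vail: 20 × 9 = 180
  Kent–Lodi: 35 × 9 = 315
  Ithaca–Lodi: 30 × 12 = 360
  Ithaca–Waco: 25 × 13 = 325
  Ithaca–Salem: 15 × 7 = 105
  Provo–Vail: 25 × 3 = 75
Total = 450 + 180 + 315 + 360 + 325 + 105 + 75 = 1810.
(Supply check: Yuma ships 95; Kent ships 35; Ithaca ships 70; Provo ships 25.)

1810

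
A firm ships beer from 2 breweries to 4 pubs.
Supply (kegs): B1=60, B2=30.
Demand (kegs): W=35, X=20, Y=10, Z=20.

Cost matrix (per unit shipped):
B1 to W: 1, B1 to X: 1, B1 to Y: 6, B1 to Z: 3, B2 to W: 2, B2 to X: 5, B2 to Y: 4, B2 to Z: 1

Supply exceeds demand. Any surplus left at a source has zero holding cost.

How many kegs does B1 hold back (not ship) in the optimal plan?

5

An optimal plan:
  B1–W: 35 × 1 = 35
  B1–X: 20 × 1 = 20
  B2–Y: 10 × 4 = 40
  B2–Z: 20 × 1 = 20
Total cost = 115.
B1 ships 55 of its 60, leaving 5.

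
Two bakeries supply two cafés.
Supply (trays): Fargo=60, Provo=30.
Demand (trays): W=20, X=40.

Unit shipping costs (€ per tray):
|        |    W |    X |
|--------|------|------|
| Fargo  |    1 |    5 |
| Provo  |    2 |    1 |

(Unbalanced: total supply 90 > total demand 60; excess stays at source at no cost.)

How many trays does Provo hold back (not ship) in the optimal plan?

Minimum-cost shipments:
  Fargo to W: 20 × €1 = €20
  Fargo to X: 10 × €5 = €50
  Provo to X: 30 × €1 = €30
Total cost = €100.
Provo ships 30 of its 30, leaving 0.

0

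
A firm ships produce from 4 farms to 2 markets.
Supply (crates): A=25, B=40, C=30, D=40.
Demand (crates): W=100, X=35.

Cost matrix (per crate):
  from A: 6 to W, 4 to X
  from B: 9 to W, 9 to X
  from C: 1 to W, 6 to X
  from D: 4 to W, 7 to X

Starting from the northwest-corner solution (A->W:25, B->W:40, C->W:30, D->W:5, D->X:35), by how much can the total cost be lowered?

155

Current plan cost = 25·6 + 40·9 + 30·1 + 5·4 + 35·7 = 805.
Optimal plan:
  A→X: 25 crates
  B→W: 30 crates
  B→X: 10 crates
  C→W: 30 crates
  D→W: 40 crates
Optimal cost = 650.
Saving = 805 − 650 = 155.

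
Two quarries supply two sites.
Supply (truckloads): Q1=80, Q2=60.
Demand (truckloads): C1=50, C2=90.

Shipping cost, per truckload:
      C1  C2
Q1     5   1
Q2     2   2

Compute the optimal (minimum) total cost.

200

Optimal allocation:
  Q1→C2: 80 × 1 = 80
  Q2→C1: 50 × 2 = 100
  Q2→C2: 10 × 2 = 20
Total = 80 + 100 + 20 = 200.
(Supply check: Q1 ships 80; Q2 ships 60.)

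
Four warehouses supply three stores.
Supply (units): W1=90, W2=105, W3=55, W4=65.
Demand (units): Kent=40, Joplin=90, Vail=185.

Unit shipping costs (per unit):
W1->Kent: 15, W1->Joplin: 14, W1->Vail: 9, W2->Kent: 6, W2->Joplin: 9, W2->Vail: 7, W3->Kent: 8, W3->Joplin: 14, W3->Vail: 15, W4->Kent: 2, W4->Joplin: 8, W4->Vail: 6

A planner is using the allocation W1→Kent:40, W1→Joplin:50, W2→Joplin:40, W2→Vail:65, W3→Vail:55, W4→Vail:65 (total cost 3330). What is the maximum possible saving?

Current plan cost = 40·15 + 50·14 + 40·9 + 65·7 + 55·15 + 65·6 = 3330.
Optimal plan:
  W1–Vail: 90 × 9 = 810
  W2–Joplin: 75 × 9 = 675
  W2–Vail: 30 × 7 = 210
  W3–Kent: 40 × 8 = 320
  W3–Joplin: 15 × 14 = 210
  W4–Vail: 65 × 6 = 390
Optimal cost = 2615.
Saving = 3330 − 2615 = 715.

715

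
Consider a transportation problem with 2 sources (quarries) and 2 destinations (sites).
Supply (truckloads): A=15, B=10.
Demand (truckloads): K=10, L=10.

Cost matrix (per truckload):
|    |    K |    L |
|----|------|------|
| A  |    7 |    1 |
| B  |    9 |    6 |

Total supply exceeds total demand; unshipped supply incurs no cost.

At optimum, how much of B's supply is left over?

Minimum-cost shipments:
  A to K: 5 truckloads
  A to L: 10 truckloads
  B to K: 5 truckloads
Total cost = 90.
B ships 5 of its 10, leaving 5.

5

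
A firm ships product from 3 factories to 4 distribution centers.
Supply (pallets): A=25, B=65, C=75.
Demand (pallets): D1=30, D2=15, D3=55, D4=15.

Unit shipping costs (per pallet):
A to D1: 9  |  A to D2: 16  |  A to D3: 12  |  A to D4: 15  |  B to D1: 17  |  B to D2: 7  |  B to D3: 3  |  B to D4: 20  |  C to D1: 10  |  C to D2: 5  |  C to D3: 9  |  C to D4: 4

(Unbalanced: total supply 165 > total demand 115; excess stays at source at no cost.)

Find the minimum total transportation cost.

Optimal allocation:
  A to D1: 25 × 9 = 225
  B to D3: 55 × 3 = 165
  C to D1: 5 × 10 = 50
  C to D2: 15 × 5 = 75
  C to D4: 15 × 4 = 60
Total = 225 + 165 + 50 + 75 + 60 = 575.

575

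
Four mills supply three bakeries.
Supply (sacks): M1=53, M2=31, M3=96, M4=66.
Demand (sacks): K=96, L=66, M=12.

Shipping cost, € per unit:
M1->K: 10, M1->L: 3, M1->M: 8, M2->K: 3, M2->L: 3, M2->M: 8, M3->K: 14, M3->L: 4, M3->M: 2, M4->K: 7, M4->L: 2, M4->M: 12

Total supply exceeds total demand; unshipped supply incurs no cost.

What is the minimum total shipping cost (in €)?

An optimal shipping plan:
  M1 to L: 53 × €3 = €159
  M2 to K: 31 × €3 = €93
  M3 to L: 12 × €4 = €48
  M3 to M: 12 × €2 = €24
  M4 to K: 65 × €7 = €455
  M4 to L: 1 × €2 = €2
Total = 159 + 93 + 48 + 24 + 455 + 2 = €781.

781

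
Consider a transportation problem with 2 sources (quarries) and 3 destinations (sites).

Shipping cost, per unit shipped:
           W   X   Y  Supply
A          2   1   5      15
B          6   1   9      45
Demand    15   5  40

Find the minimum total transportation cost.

A cheapest plan:
  A to Y: 15 truckloads
  B to W: 15 truckloads
  B to X: 5 truckloads
  B to Y: 25 truckloads
Total cost = 395.
(Supply check: A ships 15; B ships 45.)

395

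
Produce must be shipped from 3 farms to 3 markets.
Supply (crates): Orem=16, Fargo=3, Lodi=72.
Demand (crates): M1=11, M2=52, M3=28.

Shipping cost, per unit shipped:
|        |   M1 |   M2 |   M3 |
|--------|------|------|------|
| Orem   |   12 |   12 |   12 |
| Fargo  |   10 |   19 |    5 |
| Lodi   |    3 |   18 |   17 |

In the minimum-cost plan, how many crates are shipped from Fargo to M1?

Solving gives:
  Orem→M2: 16 × 12 = 192
  Fargo→M3: 3 × 5 = 15
  Lodi→M1: 11 × 3 = 33
  Lodi→M2: 36 × 18 = 648
  Lodi→M3: 25 × 17 = 425
Total cost = 1313.
The route Fargo→M1 is not used.

0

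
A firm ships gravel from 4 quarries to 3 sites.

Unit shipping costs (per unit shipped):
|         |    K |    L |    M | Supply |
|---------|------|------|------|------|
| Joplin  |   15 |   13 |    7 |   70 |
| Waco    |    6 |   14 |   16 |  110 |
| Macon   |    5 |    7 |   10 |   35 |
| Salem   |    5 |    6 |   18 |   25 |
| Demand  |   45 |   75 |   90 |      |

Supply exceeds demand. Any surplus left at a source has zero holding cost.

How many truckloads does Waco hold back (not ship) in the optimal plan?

Minimum-cost shipments:
  Joplin to M: 70 × 7 = 490
  Waco to K: 45 × 6 = 270
  Waco to L: 15 × 14 = 210
  Waco to M: 20 × 16 = 320
  Macon to L: 35 × 7 = 245
  Salem to L: 25 × 6 = 150
Total cost = 1685.
Waco ships 80 of its 110, leaving 30.

30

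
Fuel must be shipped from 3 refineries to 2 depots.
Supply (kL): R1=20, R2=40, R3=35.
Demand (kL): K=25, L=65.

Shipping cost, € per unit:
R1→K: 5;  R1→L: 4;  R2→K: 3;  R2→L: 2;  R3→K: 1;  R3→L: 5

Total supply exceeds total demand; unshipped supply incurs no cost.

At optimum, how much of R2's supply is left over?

Minimum-cost shipments:
  R1→L: 20 kL
  R2→L: 40 kL
  R3→K: 25 kL
  R3→L: 5 kL
Total cost = €210.
R2 ships 40 of its 40, leaving 0.

0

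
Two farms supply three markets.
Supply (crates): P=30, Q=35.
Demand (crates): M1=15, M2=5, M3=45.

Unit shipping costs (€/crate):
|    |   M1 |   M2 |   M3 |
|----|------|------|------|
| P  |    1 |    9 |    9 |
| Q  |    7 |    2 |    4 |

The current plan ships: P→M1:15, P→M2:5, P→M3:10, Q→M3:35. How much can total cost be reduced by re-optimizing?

10

Current plan cost = 15·1 + 5·9 + 10·9 + 35·4 = €290.
Optimal plan:
  P->M1: 15 crates
  P->M3: 15 crates
  Q->M2: 5 crates
  Q->M3: 30 crates
Optimal cost = €280.
Saving = 290 − 280 = €10.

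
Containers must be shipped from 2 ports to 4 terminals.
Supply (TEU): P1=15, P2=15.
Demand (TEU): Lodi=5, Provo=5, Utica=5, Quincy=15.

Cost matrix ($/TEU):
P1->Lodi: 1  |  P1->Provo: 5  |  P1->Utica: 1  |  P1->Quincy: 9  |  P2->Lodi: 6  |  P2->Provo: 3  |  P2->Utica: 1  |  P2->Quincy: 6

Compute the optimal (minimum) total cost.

An optimal shipping plan:
  P1->Lodi: 5 × $1 = $5
  P1->Provo: 5 × $5 = $25
  P1->Utica: 5 × $1 = $5
  P2->Quincy: 15 × $6 = $90
Total = 5 + 25 + 5 + 90 = $125.
(Supply check: P1 ships 15; P2 ships 15.)

125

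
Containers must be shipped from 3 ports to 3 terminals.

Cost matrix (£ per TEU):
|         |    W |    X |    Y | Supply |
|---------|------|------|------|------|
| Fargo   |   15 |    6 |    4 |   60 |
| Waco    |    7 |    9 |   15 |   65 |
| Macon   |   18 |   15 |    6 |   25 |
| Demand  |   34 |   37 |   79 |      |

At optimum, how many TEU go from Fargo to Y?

54

Optimal shipments:
  Fargo→X: 6 × £6 = £36
  Fargo→Y: 54 × £4 = £216
  Waco→W: 34 × £7 = £238
  Waco→X: 31 × £9 = £279
  Macon→Y: 25 × £6 = £150
Total cost = £919.
So Fargo→Y carries 54 TEU.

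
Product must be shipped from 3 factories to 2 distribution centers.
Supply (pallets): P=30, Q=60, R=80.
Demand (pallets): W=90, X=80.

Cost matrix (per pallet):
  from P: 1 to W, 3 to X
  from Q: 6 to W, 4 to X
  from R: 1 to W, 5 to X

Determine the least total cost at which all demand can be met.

390

Optimal allocation:
  P to W: 10 × 1 = 10
  P to X: 20 × 3 = 60
  Q to X: 60 × 4 = 240
  R to W: 80 × 1 = 80
Total = 10 + 60 + 240 + 80 = 390.
(Supply check: P ships 30; Q ships 60; R ships 80.)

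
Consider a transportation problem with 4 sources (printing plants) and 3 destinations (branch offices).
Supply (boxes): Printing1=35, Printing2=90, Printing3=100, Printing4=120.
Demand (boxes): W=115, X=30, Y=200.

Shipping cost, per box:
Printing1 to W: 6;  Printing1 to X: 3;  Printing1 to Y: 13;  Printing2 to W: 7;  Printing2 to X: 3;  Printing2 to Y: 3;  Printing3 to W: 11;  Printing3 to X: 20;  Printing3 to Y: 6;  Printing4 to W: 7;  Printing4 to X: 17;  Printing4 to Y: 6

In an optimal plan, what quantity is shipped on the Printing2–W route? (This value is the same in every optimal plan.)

Solving gives:
  Printing1→W: 5 × 6 = 30
  Printing1→X: 30 × 3 = 90
  Printing2→Y: 90 × 3 = 270
  Printing3→Y: 100 × 6 = 600
  Printing4→W: 110 × 7 = 770
  Printing4→Y: 10 × 6 = 60
Total cost = 1820.
The route Printing2→W is not used.

0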